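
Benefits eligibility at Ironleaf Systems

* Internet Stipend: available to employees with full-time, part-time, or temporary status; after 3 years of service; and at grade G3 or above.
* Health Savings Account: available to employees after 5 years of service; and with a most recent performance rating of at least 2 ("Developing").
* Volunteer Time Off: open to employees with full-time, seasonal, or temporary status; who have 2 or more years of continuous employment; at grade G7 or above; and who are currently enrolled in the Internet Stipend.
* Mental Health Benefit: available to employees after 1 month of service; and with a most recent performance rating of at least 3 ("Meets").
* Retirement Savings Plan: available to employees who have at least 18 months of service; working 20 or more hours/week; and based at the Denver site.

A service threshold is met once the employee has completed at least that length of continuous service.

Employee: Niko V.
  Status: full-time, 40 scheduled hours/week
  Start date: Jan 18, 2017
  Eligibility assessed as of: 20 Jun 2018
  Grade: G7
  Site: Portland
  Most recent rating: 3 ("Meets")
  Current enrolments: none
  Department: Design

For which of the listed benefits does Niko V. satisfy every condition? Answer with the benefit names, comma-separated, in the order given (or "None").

Service from Jan 18, 2017 to 20 Jun 2018: 518 days.
Internet Stipend — status full-time ✓; service 518 days < 3 years (≈1095 days) ✗ → not eligible.
Health Savings Account — service 518 days < 5 years (≈1825 days) ✗ → not eligible.
Volunteer Time Off — status full-time ✓; service 518 days < 2 years (≈730 days) ✗ → not eligible.
Mental Health Benefit — service 518 days ≥ 1 month (≈30 days) ✓; rating 3 ≥ 3 ✓ → eligible.
Retirement Savings Plan — service 518 days < 18 months (≈540 days) ✗ → not eligible.

Mental Health Benefit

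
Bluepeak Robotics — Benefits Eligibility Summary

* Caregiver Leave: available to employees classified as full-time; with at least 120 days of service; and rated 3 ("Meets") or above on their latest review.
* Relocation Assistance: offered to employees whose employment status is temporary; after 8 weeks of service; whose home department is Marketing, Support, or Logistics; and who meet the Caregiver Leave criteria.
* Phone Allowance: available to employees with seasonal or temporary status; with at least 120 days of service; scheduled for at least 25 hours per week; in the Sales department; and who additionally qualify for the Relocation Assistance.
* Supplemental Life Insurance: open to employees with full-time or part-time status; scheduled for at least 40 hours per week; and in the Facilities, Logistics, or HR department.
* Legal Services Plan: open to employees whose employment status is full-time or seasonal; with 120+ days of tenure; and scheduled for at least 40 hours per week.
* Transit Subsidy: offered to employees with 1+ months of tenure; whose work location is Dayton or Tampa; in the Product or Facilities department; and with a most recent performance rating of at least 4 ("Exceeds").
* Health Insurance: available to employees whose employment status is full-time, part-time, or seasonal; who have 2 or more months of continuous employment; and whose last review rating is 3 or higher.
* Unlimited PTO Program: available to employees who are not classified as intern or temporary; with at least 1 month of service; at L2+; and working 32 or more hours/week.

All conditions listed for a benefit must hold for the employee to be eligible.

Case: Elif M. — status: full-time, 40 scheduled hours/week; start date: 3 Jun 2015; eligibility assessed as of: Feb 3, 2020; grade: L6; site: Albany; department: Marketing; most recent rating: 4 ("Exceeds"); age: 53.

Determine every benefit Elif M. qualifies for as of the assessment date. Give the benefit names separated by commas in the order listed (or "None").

Service from 3 Jun 2015 to Feb 3, 2020: 1706 days.
Caregiver Leave — status full-time ✓; service 1706 days ≥ 120 days ✓; rating 4 ≥ 3 ✓ → eligible.
Relocation Assistance — status full-time ✗ (requires temporary) → not eligible.
Phone Allowance — status full-time ✗ (requires seasonal or temporary) → not eligible.
Supplemental Life Insurance — status full-time ✓; 40 hrs/wk ≥ 40 ✓; dept Marketing ✗ → not eligible.
Legal Services Plan — status full-time ✓; service 1706 days ≥ 120 days ✓; 40 hrs/wk ≥ 40 ✓ → eligible.
Transit Subsidy — service 1706 days ≥ 1 month (≈30 days) ✓; site Albany ✗ (not Dayton or Tampa) → not eligible.
Health Insurance — status full-time ✓; service 1706 days ≥ 2 months (≈60 days) ✓; rating 4 ≥ 3 ✓ → eligible.
Unlimited PTO Program — status full-time ✓ (not excluded); service 1706 days ≥ 1 month (≈30 days) ✓; grade L6 ≥ L2 ✓; 40 hrs/wk ≥ 32 ✓ → eligible.

Caregiver Leave, Legal Services Plan, Health Insurance, Unlimited PTO Program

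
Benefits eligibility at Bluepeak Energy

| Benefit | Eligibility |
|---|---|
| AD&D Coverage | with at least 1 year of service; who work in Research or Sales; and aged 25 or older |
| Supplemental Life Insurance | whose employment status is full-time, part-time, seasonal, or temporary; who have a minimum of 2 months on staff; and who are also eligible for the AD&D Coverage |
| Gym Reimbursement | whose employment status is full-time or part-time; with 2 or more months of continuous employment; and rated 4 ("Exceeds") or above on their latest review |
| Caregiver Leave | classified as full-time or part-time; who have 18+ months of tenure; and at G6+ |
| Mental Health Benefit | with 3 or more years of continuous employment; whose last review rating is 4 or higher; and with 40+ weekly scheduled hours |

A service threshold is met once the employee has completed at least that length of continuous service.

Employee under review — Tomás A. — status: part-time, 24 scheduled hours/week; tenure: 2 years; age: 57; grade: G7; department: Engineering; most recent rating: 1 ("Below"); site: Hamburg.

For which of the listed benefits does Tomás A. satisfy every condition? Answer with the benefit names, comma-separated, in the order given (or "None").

Caregiver Leave

AD&D Coverage — service 2 years ≥ 1 year ✓; dept Engineering ✗ → not eligible.
Supplemental Life Insurance — status part-time ✓; service 2 years ≥ 2 months (≈60 days) ✓; not eligible for AD&D Coverage ✗ → not eligible.
Gym Reimbursement — status part-time ✓; service 2 years ≥ 2 months (≈60 days) ✓; rating 1 < 4 ✗ → not eligible.
Caregiver Leave — status part-time ✓; service 2 years ≥ 18 months (≈540 days) ✓; grade G7 ≥ G6 ✓ → eligible.
Mental Health Benefit — service 2 years < 3 years ✗ → not eligible.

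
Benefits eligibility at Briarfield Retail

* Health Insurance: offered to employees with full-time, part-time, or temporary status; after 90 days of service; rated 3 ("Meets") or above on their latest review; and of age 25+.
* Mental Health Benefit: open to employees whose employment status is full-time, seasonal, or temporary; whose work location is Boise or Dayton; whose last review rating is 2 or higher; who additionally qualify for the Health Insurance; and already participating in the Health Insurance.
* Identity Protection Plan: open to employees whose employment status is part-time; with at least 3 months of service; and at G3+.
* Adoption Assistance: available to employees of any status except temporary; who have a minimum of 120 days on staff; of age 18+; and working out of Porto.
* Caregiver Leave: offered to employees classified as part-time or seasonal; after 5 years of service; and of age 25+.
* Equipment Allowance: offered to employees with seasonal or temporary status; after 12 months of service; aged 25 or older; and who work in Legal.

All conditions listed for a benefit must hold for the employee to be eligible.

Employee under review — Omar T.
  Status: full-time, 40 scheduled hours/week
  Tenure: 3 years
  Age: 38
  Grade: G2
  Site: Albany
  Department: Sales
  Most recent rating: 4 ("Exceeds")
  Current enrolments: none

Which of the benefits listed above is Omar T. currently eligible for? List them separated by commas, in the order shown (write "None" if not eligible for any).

Health Insurance

Health Insurance — status full-time ✓; service 3 years ≥ 90 days ✓; rating 4 ≥ 3 ✓; age 38 ≥ 25 ✓ → eligible.
Mental Health Benefit — status full-time ✓; site Albany ✗ (not Boise or Dayton) → not eligible.
Identity Protection Plan — status full-time ✗ (requires part-time) → not eligible.
Adoption Assistance — status full-time ✓ (not excluded); service 3 years ≥ 120 days ✓; age 38 ≥ 18 ✓; site Albany ✗ (not Porto) → not eligible.
Caregiver Leave — status full-time ✗ (requires part-time or seasonal) → not eligible.
Equipment Allowance — status full-time ✗ (requires seasonal or temporary) → not eligible.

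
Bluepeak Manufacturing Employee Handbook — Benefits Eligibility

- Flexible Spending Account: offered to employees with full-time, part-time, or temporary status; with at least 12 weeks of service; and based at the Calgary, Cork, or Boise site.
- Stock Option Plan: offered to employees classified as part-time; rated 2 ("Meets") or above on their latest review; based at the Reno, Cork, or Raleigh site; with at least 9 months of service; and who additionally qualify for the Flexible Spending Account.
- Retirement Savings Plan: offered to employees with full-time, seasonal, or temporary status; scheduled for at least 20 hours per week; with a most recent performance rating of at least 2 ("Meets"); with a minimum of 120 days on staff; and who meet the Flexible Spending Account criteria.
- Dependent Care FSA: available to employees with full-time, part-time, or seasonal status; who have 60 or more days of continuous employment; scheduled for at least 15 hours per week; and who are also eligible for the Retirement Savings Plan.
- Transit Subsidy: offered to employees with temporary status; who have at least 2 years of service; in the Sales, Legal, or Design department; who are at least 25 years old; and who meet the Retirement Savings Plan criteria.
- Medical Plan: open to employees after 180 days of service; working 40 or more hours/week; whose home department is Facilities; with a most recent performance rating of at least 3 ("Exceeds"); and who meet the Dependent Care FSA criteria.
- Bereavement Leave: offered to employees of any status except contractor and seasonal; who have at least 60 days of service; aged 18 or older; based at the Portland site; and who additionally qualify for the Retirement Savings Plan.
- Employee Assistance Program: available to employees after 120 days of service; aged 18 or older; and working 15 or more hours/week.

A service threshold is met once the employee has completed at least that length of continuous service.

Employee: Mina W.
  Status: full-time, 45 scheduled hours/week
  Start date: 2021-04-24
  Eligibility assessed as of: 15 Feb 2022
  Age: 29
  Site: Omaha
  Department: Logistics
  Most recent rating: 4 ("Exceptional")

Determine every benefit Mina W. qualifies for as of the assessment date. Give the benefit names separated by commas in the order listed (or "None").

Employee Assistance Program

Service from 2021-04-24 to 15 Feb 2022: 297 days.
Flexible Spending Account — status full-time ✓; service 297 days ≥ 12 weeks (≈84 days) ✓; site Omaha ✗ (not Calgary, Cork, or Boise) → not eligible.
Stock Option Plan — status full-time ✗ (requires part-time) → not eligible.
Retirement Savings Plan — status full-time ✓; 45 hrs/wk ≥ 20 ✓; rating 4 ≥ 2 ✓; service 297 days ≥ 120 days ✓; not eligible for Flexible Spending Account ✗ → not eligible.
Dependent Care FSA — status full-time ✓; service 297 days ≥ 60 days ✓; 45 hrs/wk ≥ 15 ✓; not eligible for Retirement Savings Plan ✗ → not eligible.
Transit Subsidy — status full-time ✗ (requires temporary) → not eligible.
Medical Plan — service 297 days ≥ 180 days ✓; 45 hrs/wk ≥ 40 ✓; dept Logistics ✗ → not eligible.
Bereavement Leave — status full-time ✓ (not excluded); service 297 days ≥ 60 days ✓; age 29 ≥ 18 ✓; site Omaha ✗ (not Portland) → not eligible.
Employee Assistance Program — service 297 days ≥ 120 days ✓; age 29 ≥ 18 ✓; 45 hrs/wk ≥ 15 ✓ → eligible.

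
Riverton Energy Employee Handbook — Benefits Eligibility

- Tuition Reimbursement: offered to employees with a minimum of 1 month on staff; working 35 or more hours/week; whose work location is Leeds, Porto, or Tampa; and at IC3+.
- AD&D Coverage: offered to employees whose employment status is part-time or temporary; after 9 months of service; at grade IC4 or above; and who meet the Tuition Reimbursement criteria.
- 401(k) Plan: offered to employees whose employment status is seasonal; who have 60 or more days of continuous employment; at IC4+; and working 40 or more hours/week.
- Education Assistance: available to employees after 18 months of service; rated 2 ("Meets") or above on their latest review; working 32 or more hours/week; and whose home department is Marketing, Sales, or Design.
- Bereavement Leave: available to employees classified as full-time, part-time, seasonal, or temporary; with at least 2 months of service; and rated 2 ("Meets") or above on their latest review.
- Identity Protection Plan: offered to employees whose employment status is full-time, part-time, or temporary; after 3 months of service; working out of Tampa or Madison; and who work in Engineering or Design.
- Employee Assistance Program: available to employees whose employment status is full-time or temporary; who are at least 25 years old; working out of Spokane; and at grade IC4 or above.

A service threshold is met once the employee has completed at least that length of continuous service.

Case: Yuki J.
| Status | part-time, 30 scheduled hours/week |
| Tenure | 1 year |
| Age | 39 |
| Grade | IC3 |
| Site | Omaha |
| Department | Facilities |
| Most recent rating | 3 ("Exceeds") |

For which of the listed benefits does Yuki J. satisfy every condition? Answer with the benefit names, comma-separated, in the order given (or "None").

Tuition Reimbursement — service 1 year ≥ 1 month (≈30 days) ✓; 30 hrs/wk < 35 ✗ → not eligible.
AD&D Coverage — status part-time ✓; service 1 year ≥ 9 months (≈270 days) ✓; grade IC3 < IC4 ✗ → not eligible.
401(k) Plan — status part-time ✗ (requires seasonal) → not eligible.
Education Assistance — service 1 year < 18 months (≈540 days) ✗ → not eligible.
Bereavement Leave — status part-time ✓; service 1 year ≥ 2 months (≈60 days) ✓; rating 3 ≥ 2 ✓ → eligible.
Identity Protection Plan — status part-time ✓; service 1 year ≥ 3 months (≈90 days) ✓; site Omaha ✗ (not Tampa or Madison) → not eligible.
Employee Assistance Program — status part-time ✗ (requires full-time or temporary) → not eligible.

Bereavement Leave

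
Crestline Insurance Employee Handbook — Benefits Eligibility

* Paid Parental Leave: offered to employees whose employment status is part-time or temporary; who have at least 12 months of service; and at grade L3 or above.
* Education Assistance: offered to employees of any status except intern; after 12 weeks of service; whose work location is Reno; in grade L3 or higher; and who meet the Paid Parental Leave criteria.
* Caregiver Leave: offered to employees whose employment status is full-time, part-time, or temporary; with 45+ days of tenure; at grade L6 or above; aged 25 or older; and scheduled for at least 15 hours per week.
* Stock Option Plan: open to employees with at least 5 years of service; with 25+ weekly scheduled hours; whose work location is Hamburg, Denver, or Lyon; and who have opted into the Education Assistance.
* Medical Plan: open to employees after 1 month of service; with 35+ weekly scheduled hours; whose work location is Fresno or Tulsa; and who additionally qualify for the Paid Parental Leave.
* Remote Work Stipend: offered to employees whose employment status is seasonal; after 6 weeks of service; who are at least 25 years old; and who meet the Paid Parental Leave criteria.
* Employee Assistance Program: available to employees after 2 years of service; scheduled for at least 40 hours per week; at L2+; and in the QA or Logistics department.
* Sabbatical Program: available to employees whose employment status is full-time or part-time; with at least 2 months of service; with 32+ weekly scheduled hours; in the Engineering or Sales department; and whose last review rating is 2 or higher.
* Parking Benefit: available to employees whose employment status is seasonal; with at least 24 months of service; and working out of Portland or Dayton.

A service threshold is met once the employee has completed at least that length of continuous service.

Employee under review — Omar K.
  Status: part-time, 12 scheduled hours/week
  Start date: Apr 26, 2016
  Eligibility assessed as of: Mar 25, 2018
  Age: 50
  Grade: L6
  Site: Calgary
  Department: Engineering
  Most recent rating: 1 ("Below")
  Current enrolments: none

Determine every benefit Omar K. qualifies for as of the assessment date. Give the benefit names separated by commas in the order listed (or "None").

Paid Parental Leave

Service from Apr 26, 2016 to Mar 25, 2018: 698 days.
Paid Parental Leave — status part-time ✓; service 698 days ≥ 12 months (≈360 days) ✓; grade L6 ≥ L3 ✓ → eligible.
Education Assistance — status part-time ✓ (not excluded); service 698 days ≥ 12 weeks (≈84 days) ✓; site Calgary ✗ (not Reno) → not eligible.
Caregiver Leave — status part-time ✓; service 698 days ≥ 45 days ✓; grade L6 ≥ L6 ✓; age 50 ≥ 25 ✓; 12 hrs/wk < 15 ✗ → not eligible.
Stock Option Plan — service 698 days < 5 years (≈1825 days) ✗ → not eligible.
Medical Plan — service 698 days ≥ 1 month (≈30 days) ✓; 12 hrs/wk < 35 ✗ → not eligible.
Remote Work Stipend — status part-time ✗ (requires seasonal) → not eligible.
Employee Assistance Program — service 698 days < 2 years (≈730 days) ✗ → not eligible.
Sabbatical Program — status part-time ✓; service 698 days ≥ 2 months (≈60 days) ✓; 12 hrs/wk < 32 ✗ → not eligible.
Parking Benefit — status part-time ✗ (requires seasonal) → not eligible.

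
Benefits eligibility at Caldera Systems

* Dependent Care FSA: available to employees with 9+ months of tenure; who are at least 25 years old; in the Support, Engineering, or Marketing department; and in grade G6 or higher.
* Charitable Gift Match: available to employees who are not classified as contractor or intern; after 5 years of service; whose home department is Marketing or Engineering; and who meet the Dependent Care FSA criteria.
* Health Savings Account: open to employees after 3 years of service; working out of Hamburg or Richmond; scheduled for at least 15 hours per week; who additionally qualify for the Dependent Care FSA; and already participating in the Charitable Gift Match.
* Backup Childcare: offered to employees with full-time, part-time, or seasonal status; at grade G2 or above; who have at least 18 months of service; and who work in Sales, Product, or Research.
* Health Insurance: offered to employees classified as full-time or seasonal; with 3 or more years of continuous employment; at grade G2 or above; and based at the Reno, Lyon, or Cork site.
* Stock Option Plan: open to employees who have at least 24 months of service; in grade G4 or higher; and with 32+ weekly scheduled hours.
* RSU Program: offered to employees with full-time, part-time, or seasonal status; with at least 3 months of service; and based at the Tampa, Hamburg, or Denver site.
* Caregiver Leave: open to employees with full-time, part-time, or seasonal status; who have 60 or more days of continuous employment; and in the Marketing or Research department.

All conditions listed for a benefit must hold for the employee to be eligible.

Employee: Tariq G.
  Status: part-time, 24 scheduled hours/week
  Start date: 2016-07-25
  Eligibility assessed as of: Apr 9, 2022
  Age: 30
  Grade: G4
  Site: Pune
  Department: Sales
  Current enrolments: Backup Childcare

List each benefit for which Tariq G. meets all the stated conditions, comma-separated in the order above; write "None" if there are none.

Backup Childcare

Service from 2016-07-25 to Apr 9, 2022: 2084 days.
Dependent Care FSA — service 2084 days ≥ 9 months (≈270 days) ✓; age 30 ≥ 25 ✓; dept Sales ✗ → not eligible.
Charitable Gift Match — status part-time ✓ (not excluded); service 2084 days ≥ 5 years (≈1825 days) ✓; dept Sales ✗ → not eligible.
Health Savings Account — service 2084 days ≥ 3 years (≈1095 days) ✓; site Pune ✗ (not Hamburg or Richmond) → not eligible.
Backup Childcare — status part-time ✓; grade G4 ≥ G2 ✓; service 2084 days ≥ 18 months (≈540 days) ✓; dept Sales ✓ → eligible.
Health Insurance — status part-time ✗ (requires full-time or seasonal) → not eligible.
Stock Option Plan — service 2084 days ≥ 24 months (≈720 days) ✓; grade G4 ≥ G4 ✓; 24 hrs/wk < 32 ✗ → not eligible.
RSU Program — status part-time ✓; service 2084 days ≥ 3 months (≈90 days) ✓; site Pune ✗ (not Tampa, Hamburg, or Denver) → not eligible.
Caregiver Leave — status part-time ✓; service 2084 days ≥ 60 days ✓; dept Sales ✗ → not eligible.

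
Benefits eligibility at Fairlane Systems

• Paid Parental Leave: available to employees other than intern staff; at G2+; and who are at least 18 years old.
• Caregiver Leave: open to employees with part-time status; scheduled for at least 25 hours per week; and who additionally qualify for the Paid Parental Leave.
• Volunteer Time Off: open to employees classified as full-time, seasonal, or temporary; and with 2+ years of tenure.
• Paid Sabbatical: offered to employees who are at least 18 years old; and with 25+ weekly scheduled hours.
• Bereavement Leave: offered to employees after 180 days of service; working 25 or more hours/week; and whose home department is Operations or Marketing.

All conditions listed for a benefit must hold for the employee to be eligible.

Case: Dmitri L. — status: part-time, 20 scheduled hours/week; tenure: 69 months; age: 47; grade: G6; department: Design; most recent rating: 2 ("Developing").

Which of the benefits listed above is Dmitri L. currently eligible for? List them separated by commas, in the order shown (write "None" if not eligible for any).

Paid Parental Leave

Paid Parental Leave — status part-time ✓ (not excluded); grade G6 ≥ G2 ✓; age 47 ≥ 18 ✓ → eligible.
Caregiver Leave — status part-time ✓; 20 hrs/wk < 25 ✗ → not eligible.
Volunteer Time Off — status part-time ✗ (requires full-time, seasonal, or temporary) → not eligible.
Paid Sabbatical — age 47 ≥ 18 ✓; 20 hrs/wk < 25 ✗ → not eligible.
Bereavement Leave — service 69 months ≥ 180 days ✓; 20 hrs/wk < 25 ✗ → not eligible.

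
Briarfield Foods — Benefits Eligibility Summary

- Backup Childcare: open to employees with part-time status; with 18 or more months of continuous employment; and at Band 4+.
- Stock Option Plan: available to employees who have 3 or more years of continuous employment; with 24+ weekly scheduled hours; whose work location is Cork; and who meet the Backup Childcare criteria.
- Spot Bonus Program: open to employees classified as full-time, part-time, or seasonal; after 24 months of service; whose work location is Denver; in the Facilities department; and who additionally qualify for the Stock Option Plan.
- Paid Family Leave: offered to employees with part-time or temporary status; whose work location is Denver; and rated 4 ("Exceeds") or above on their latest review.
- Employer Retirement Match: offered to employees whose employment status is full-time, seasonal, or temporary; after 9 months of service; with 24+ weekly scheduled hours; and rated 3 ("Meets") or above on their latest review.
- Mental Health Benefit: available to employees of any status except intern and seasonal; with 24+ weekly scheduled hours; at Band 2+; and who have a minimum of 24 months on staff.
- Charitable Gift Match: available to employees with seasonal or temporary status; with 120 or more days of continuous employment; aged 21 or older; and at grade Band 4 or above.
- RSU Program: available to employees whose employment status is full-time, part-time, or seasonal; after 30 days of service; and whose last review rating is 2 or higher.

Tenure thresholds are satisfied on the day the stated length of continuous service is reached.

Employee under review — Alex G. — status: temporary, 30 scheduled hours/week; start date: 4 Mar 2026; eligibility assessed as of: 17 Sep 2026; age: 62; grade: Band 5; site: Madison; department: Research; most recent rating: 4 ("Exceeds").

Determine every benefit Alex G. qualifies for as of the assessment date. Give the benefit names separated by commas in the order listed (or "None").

Charitable Gift Match

Service from 4 Mar 2026 to 17 Sep 2026: 197 days.
Backup Childcare — status temporary ✗ (requires part-time) → not eligible.
Stock Option Plan — service 197 days < 3 years (≈1095 days) ✗ → not eligible.
Spot Bonus Program — status temporary ✗ (requires full-time, part-time, or seasonal) → not eligible.
Paid Family Leave — status temporary ✓; site Madison ✗ (not Denver) → not eligible.
Employer Retirement Match — status temporary ✓; service 197 days < 9 months (≈270 days) ✗ → not eligible.
Mental Health Benefit — status temporary ✓ (not excluded); 30 hrs/wk ≥ 24 ✓; grade Band 5 ≥ Band 2 ✓; service 197 days < 24 months (≈720 days) ✗ → not eligible.
Charitable Gift Match — status temporary ✓; service 197 days ≥ 120 days ✓; age 62 ≥ 21 ✓; grade Band 5 ≥ Band 4 ✓ → eligible.
RSU Program — status temporary ✗ (requires full-time, part-time, or seasonal) → not eligible.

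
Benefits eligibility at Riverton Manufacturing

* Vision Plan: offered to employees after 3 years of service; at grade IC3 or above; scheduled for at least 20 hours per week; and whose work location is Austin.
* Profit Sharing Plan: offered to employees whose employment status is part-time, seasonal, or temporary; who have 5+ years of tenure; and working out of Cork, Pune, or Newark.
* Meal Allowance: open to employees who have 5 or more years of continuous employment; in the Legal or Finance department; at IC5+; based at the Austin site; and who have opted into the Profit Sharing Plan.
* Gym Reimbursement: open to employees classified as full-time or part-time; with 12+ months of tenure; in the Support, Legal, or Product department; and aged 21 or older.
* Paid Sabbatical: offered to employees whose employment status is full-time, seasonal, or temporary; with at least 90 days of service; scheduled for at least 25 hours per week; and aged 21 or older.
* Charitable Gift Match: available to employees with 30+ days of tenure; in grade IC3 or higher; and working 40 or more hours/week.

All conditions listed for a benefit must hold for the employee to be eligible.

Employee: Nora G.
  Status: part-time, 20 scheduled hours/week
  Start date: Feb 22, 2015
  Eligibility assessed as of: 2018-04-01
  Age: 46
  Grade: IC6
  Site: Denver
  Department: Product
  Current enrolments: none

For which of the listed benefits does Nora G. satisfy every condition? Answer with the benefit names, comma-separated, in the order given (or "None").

Service from Feb 22, 2015 to 2018-04-01: 1134 days.
Vision Plan — service 1134 days ≥ 3 years (≈1095 days) ✓; grade IC6 ≥ IC3 ✓; 20 hrs/wk ≥ 20 ✓; site Denver ✗ (not Austin) → not eligible.
Profit Sharing Plan — status part-time ✓; service 1134 days < 5 years (≈1825 days) ✗ → not eligible.
Meal Allowance — service 1134 days < 5 years (≈1825 days) ✗ → not eligible.
Gym Reimbursement — status part-time ✓; service 1134 days ≥ 12 months (≈360 days) ✓; dept Product ✓; age 46 ≥ 21 ✓ → eligible.
Paid Sabbatical — status part-time ✗ (requires full-time, seasonal, or temporary) → not eligible.
Charitable Gift Match — service 1134 days ≥ 30 days ✓; grade IC6 ≥ IC3 ✓; 20 hrs/wk < 40 ✗ → not eligible.

Gym Reimbursement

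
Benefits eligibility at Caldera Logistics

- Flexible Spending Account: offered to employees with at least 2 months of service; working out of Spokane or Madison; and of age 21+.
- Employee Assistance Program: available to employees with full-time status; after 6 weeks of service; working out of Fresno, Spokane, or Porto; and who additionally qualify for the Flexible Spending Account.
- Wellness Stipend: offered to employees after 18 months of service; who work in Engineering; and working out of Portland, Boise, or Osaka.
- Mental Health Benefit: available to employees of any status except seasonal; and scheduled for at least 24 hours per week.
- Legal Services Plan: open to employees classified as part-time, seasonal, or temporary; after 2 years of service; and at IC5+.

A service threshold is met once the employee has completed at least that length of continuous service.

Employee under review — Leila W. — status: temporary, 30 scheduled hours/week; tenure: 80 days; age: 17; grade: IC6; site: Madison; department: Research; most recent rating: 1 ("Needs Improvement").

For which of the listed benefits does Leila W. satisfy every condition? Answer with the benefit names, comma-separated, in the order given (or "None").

Mental Health Benefit

Flexible Spending Account — service 80 days ≥ 2 months (≈60 days) ✓; site Madison ✓; age 17 < 21 ✗ → not eligible.
Employee Assistance Program — status temporary ✗ (requires full-time) → not eligible.
Wellness Stipend — service 80 days < 18 months (≈540 days) ✗ → not eligible.
Mental Health Benefit — status temporary ✓ (not excluded); 30 hrs/wk ≥ 24 ✓ → eligible.
Legal Services Plan — status temporary ✓; service 80 days < 2 years (≈730 days) ✗ → not eligible.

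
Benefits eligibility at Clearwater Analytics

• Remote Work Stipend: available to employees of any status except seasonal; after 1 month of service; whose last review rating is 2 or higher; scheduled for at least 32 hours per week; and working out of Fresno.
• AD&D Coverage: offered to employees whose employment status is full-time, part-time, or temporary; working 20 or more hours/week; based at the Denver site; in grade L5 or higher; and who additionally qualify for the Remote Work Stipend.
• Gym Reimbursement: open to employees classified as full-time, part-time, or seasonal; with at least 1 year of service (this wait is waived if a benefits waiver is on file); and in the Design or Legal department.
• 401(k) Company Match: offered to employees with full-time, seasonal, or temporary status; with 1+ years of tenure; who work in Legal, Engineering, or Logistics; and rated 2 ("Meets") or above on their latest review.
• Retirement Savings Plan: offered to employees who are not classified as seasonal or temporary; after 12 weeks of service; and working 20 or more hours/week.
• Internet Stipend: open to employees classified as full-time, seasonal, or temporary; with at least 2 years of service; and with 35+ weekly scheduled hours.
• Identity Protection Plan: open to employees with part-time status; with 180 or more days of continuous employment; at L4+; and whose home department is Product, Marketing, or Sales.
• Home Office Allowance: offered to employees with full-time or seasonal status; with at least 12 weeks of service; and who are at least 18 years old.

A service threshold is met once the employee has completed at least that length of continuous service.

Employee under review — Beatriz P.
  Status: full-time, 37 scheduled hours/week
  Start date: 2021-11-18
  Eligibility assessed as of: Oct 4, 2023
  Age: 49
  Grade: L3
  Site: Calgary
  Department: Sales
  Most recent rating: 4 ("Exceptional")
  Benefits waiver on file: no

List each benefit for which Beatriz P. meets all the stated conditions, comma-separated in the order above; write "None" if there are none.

Service from 2021-11-18 to Oct 4, 2023: 685 days.
Remote Work Stipend — status full-time ✓ (not excluded); service 685 days ≥ 1 month (≈30 days) ✓; rating 4 ≥ 2 ✓; 37 hrs/wk ≥ 32 ✓; site Calgary ✗ (not Fresno) → not eligible.
AD&D Coverage — status full-time ✓; 37 hrs/wk ≥ 20 ✓; site Calgary ✗ (not Denver) → not eligible.
Gym Reimbursement — status full-time ✓; no waiver, service 685 days ≥ 1 year (≈365 days) ✓; dept Sales ✗ → not eligible.
401(k) Company Match — status full-time ✓; service 685 days ≥ 1 year (≈365 days) ✓; dept Sales ✗ → not eligible.
Retirement Savings Plan — status full-time ✓ (not excluded); service 685 days ≥ 12 weeks (≈84 days) ✓; 37 hrs/wk ≥ 20 ✓ → eligible.
Internet Stipend — status full-time ✓; service 685 days < 2 years (≈730 days) ✗ → not eligible.
Identity Protection Plan — status full-time ✗ (requires part-time) → not eligible.
Home Office Allowance — status full-time ✓; service 685 days ≥ 12 weeks (≈84 days) ✓; age 49 ≥ 18 ✓ → eligible.

Retirement Savings Plan, Home Office Allowance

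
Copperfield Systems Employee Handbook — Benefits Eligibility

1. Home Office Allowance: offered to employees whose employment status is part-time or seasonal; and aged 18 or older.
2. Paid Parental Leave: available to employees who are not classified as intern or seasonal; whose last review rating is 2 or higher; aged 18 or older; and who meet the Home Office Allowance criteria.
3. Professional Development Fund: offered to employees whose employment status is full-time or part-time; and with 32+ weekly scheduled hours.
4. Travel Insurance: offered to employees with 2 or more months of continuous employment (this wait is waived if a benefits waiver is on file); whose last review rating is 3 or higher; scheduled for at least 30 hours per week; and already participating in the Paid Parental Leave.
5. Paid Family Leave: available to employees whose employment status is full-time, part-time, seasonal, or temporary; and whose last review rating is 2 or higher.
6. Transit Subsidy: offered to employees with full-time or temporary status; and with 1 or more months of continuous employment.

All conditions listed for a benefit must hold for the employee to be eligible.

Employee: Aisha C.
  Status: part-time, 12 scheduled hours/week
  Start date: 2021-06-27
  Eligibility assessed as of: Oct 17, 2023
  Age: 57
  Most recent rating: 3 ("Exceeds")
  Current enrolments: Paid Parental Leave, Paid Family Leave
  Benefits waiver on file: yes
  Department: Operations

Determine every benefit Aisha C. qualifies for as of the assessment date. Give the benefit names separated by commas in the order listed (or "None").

Home Office Allowance, Paid Parental Leave, Paid Family Leave

Service from 2021-06-27 to Oct 17, 2023: 842 days.
Home Office Allowance — status part-time ✓; age 57 ≥ 18 ✓ → eligible.
Paid Parental Leave — status part-time ✓ (not excluded); rating 3 ≥ 2 ✓; age 57 ≥ 18 ✓; eligible for Home Office Allowance ✓ → eligible.
Professional Development Fund — status part-time ✓; 12 hrs/wk < 32 ✗ → not eligible.
Travel Insurance — benefits waiver on file ✓; rating 3 ≥ 3 ✓; 12 hrs/wk < 30 ✗ → not eligible.
Paid Family Leave — status part-time ✓; rating 3 ≥ 2 ✓ → eligible.
Transit Subsidy — status part-time ✗ (requires full-time or temporary) → not eligible.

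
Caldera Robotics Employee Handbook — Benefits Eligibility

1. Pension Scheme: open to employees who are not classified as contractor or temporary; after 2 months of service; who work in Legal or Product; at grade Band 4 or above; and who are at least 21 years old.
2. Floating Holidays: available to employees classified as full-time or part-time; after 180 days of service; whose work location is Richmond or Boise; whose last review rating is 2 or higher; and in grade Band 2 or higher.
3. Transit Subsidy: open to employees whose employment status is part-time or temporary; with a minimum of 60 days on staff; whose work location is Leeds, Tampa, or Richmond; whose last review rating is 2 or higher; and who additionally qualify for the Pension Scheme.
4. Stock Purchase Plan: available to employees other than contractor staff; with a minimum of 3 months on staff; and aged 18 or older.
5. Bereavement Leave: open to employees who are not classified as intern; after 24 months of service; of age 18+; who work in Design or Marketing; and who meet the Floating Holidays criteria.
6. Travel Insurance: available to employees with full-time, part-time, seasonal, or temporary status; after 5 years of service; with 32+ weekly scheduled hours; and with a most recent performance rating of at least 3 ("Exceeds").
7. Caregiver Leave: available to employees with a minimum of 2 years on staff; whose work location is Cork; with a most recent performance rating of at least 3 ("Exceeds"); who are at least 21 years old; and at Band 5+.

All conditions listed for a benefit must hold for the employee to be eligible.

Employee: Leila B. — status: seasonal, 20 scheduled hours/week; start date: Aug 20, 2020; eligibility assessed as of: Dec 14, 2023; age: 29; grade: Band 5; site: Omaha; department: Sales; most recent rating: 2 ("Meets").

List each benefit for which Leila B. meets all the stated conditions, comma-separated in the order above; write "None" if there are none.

Stock Purchase Plan

Service from Aug 20, 2020 to Dec 14, 2023: 1211 days.
Pension Scheme — status seasonal ✓ (not excluded); service 1211 days ≥ 2 months (≈60 days) ✓; dept Sales ✗ → not eligible.
Floating Holidays — status seasonal ✗ (requires full-time or part-time) → not eligible.
Transit Subsidy — status seasonal ✗ (requires part-time or temporary) → not eligible.
Stock Purchase Plan — status seasonal ✓ (not excluded); service 1211 days ≥ 3 months (≈90 days) ✓; age 29 ≥ 18 ✓ → eligible.
Bereavement Leave — status seasonal ✓ (not excluded); service 1211 days ≥ 24 months (≈720 days) ✓; age 29 ≥ 18 ✓; dept Sales ✗ → not eligible.
Travel Insurance — status seasonal ✓; service 1211 days < 5 years (≈1825 days) ✗ → not eligible.
Caregiver Leave — service 1211 days ≥ 2 years (≈730 days) ✓; site Omaha ✗ (not Cork) → not eligible.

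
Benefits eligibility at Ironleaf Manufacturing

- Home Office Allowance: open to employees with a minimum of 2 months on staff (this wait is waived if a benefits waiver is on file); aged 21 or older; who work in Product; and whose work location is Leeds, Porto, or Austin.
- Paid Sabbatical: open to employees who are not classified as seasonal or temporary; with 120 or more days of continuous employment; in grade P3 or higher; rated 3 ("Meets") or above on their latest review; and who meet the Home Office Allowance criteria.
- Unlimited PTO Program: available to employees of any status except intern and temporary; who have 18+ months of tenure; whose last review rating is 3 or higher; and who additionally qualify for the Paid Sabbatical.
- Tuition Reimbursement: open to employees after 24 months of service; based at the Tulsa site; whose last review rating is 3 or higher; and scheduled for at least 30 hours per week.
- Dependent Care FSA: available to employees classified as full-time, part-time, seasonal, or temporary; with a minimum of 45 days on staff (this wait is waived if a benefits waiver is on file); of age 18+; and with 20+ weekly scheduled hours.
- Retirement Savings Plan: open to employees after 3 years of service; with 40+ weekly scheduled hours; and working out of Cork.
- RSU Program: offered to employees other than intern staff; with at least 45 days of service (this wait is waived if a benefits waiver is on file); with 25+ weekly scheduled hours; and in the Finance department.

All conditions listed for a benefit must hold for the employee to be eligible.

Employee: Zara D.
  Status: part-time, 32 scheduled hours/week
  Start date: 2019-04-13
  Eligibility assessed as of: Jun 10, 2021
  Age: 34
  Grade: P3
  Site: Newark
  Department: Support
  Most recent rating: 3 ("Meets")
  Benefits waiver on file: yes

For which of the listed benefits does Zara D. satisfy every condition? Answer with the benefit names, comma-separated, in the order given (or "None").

Dependent Care FSA

Service from 2019-04-13 to Jun 10, 2021: 789 days.
Home Office Allowance — benefits waiver on file ✓; age 34 ≥ 21 ✓; dept Support ✗ → not eligible.
Paid Sabbatical — status part-time ✓ (not excluded); service 789 days ≥ 120 days ✓; grade P3 ≥ P3 ✓; rating 3 ≥ 3 ✓; not eligible for Home Office Allowance ✗ → not eligible.
Unlimited PTO Program — status part-time ✓ (not excluded); service 789 days ≥ 18 months (≈540 days) ✓; rating 3 ≥ 3 ✓; not eligible for Paid Sabbatical ✗ → not eligible.
Tuition Reimbursement — service 789 days ≥ 24 months (≈720 days) ✓; site Newark ✗ (not Tulsa) → not eligible.
Dependent Care FSA — status part-time ✓; benefits waiver on file ✓; age 34 ≥ 18 ✓; 32 hrs/wk ≥ 20 ✓ → eligible.
Retirement Savings Plan — service 789 days < 3 years (≈1095 days) ✗ → not eligible.
RSU Program — status part-time ✓ (not excluded); benefits waiver on file ✓; 32 hrs/wk ≥ 25 ✓; dept Support ✗ → not eligible.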